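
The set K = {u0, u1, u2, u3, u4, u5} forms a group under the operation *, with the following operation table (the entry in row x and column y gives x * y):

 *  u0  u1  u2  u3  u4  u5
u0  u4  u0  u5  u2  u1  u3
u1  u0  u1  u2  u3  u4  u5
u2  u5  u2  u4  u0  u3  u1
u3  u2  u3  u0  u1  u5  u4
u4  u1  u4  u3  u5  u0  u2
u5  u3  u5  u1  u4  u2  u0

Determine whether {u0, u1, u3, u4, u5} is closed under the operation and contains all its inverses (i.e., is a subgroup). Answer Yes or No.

u4 * u5 = u2, which is not in {u0, u1, u3, u4, u5}.
The subset is not closed under *, so it is not a subgroup.

No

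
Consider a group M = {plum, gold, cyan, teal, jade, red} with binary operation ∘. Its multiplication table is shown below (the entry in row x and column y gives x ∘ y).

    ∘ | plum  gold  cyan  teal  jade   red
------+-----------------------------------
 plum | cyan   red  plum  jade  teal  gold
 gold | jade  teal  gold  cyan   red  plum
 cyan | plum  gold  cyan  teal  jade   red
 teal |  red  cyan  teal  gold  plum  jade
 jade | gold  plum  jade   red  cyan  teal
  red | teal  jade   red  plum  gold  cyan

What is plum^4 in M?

cyan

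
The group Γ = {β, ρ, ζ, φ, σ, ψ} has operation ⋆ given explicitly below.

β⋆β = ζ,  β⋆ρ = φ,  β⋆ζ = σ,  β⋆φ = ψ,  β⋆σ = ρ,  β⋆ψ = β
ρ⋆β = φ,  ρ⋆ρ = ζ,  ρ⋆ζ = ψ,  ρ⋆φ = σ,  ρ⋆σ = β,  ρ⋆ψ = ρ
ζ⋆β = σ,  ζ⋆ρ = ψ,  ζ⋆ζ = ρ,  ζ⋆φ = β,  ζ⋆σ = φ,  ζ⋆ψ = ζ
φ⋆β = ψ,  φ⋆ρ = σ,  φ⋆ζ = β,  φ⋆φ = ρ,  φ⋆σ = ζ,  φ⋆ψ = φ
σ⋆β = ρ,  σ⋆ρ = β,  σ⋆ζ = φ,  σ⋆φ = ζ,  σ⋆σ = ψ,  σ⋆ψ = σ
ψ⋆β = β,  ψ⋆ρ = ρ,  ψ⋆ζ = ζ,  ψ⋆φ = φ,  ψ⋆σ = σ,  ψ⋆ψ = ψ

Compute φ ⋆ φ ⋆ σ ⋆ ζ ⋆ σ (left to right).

ψ

φ ⋆ φ = ρ
ρ ⋆ σ = β
β ⋆ ζ = σ
σ ⋆ σ = ψ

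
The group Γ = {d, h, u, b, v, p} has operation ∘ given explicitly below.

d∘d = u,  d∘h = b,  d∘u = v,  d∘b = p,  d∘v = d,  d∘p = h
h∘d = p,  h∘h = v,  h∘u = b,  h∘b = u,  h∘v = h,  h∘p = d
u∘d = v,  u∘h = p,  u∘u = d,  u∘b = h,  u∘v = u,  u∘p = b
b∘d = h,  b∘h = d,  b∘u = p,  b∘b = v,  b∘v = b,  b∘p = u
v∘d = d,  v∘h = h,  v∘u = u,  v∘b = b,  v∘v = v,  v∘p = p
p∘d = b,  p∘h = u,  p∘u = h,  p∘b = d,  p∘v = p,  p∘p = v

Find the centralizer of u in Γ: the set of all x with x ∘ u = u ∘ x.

{d, u, v}

Compare row u with column u entry by entry.
d ∘ u = v = u ∘ d, so d commutes with u.
p ∘ u = h but u ∘ p = b, so p does not.
Collecting the elements that commute with u: C(u) = {d, u, v}.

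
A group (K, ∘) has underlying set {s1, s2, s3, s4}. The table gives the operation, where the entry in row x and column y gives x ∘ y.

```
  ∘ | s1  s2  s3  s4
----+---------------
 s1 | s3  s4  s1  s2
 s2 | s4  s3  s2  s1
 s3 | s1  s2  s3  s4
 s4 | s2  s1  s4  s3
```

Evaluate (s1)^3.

s1

s1^1 = s1
s1^2 = s1 ∘ s1 = s3
s1^3 = s3 ∘ s1 = s1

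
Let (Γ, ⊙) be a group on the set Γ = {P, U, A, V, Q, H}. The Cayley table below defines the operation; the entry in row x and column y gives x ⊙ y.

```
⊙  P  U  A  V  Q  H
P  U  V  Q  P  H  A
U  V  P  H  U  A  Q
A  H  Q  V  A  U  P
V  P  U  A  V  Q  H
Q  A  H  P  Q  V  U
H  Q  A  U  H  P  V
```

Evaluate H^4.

H^1 = H
H^2 = H ⊙ H = V
H^3 = V ⊙ H = H
H^4 = H ⊙ H = V
(Structurally, Γ here is isomorphic to the symmetric group S_3.)

V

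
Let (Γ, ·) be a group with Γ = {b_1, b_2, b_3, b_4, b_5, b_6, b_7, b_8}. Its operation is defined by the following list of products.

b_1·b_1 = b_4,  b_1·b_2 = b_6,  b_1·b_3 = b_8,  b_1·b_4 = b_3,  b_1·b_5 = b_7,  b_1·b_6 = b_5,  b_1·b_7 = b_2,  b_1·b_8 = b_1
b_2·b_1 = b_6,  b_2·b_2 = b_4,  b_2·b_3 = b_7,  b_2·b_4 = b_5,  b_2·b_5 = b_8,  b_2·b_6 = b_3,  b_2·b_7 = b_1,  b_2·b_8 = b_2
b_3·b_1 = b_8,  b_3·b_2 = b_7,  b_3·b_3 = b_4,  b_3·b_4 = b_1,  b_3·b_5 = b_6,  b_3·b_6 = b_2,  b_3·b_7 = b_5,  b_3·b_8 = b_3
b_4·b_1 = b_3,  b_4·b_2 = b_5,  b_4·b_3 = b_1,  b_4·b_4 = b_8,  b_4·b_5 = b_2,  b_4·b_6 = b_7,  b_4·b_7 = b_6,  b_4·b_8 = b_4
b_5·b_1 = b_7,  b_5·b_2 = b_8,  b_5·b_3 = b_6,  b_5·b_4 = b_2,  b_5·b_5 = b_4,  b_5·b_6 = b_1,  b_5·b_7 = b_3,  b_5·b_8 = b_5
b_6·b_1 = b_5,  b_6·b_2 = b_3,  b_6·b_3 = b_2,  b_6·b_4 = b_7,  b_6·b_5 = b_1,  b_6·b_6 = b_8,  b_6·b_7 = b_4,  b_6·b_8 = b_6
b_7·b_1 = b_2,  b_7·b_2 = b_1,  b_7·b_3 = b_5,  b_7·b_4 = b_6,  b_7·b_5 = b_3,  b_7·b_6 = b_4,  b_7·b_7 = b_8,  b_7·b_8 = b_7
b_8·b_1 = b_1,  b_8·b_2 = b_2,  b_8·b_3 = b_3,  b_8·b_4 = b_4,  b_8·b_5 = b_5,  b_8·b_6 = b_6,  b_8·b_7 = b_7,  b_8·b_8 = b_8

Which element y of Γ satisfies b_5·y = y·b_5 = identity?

b_2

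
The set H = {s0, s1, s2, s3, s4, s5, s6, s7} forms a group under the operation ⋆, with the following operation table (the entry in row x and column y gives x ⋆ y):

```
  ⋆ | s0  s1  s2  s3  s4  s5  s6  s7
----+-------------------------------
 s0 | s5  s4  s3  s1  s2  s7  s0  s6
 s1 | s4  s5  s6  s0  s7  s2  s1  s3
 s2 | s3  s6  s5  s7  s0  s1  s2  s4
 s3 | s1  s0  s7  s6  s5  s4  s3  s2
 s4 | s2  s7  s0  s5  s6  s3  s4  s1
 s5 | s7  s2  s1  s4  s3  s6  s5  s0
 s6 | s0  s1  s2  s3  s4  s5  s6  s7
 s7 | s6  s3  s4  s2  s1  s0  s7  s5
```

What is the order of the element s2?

4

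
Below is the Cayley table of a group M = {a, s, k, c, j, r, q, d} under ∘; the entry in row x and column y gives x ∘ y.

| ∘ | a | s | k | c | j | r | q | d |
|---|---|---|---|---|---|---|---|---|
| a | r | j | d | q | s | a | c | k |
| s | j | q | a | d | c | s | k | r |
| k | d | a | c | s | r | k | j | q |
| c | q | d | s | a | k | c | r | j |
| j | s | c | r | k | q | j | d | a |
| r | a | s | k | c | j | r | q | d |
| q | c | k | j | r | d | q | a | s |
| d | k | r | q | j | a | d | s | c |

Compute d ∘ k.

q

Read row d, column k: d ∘ k = q.
(Structurally, M here is isomorphic to the cyclic group Z_8.)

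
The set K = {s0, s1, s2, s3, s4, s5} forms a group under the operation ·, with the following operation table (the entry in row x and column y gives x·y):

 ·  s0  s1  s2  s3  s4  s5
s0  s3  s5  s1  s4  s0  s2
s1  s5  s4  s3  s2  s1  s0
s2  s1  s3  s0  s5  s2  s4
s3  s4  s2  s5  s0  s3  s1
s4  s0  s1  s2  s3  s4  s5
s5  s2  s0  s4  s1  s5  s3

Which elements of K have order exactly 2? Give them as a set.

{s1}

Identity is s4. Compute the order of each non-identity element by repeated multiplication:
  s0: s0 → s3 → s4  (order 3)
  s1: s1 → s4  (order 2)
  s2: s2 → s0 → s1 → s3 → s5 → s4  (order 6)
  s3: s3 → s0 → s4  (order 3)
  s5: s5 → s3 → s1 → s0 → s2 → s4  (order 6)
Elements of order 2: {s1}.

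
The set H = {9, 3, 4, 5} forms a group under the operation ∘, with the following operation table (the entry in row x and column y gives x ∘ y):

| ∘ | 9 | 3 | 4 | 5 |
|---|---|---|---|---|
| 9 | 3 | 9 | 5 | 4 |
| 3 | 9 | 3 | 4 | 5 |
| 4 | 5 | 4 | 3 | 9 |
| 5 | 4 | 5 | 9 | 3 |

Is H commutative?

Yes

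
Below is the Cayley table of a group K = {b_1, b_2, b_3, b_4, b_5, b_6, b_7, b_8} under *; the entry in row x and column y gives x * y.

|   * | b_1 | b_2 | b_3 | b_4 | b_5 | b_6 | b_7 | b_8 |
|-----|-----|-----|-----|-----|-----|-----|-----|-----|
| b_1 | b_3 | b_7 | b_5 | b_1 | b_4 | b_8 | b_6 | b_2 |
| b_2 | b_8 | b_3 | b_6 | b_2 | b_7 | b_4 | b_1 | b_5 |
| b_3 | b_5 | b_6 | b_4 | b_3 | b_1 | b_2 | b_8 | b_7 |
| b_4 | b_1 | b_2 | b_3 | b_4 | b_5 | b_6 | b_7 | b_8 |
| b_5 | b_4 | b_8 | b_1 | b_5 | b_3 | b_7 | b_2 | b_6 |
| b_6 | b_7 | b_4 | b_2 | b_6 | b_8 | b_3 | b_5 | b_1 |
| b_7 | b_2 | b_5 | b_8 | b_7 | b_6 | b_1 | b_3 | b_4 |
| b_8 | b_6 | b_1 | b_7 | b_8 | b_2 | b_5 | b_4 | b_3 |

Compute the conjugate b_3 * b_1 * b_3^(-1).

The identity is b_4. In row b_3, the entry b_4 sits in column b_3, so b_3^(-1) = b_3.
b_3 * b_1 = b_5
b_5 * b_3 = b_1

b_1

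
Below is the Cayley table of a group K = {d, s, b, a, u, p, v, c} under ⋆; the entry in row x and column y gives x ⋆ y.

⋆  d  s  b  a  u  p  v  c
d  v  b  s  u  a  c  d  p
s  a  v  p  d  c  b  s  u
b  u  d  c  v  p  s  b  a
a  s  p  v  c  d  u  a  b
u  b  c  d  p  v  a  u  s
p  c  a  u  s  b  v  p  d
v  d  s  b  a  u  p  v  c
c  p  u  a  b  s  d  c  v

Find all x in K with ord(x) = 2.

Identity is v. Compute the order of each non-identity element by repeated multiplication:
  d: d → v  (order 2)
  s: s → v  (order 2)
  b: b → c → a → v  (order 4)
  a: a → c → b → v  (order 4)
  u: u → v  (order 2)
  p: p → v  (order 2)
  c: c → v  (order 2)
Elements of order 2: {c, d, p, s, u}.

{c, d, p, s, u}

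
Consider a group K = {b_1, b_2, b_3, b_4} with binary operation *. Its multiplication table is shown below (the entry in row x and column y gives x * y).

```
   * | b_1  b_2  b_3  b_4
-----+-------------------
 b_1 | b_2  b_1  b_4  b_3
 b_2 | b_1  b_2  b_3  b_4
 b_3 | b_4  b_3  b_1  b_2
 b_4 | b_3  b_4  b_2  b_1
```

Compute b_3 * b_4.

Read row b_3, column b_4: b_3 * b_4 = b_2.

b_2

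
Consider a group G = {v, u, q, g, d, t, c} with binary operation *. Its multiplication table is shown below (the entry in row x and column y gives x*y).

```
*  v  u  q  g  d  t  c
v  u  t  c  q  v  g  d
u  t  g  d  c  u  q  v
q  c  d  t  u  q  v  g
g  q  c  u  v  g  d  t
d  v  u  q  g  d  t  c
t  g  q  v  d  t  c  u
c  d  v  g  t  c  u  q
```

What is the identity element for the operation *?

d

The identity e satisfies e*x = x for all x, so its row in the table reproduces the column headers.
Row d reads: v, u, q, g, d, t, c — exactly the header order. So d is the identity.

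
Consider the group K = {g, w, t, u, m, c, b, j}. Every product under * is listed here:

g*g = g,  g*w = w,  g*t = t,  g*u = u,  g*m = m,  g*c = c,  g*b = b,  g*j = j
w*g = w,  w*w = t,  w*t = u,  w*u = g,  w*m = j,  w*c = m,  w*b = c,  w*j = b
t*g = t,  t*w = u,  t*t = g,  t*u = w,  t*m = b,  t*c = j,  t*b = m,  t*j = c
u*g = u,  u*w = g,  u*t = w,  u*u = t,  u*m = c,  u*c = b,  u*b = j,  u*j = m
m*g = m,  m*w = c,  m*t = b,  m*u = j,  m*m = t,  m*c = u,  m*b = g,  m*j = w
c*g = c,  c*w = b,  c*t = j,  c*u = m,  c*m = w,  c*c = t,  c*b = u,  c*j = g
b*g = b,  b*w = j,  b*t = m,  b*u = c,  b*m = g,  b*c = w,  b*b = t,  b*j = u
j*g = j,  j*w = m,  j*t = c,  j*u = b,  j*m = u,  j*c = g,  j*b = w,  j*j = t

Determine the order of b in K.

4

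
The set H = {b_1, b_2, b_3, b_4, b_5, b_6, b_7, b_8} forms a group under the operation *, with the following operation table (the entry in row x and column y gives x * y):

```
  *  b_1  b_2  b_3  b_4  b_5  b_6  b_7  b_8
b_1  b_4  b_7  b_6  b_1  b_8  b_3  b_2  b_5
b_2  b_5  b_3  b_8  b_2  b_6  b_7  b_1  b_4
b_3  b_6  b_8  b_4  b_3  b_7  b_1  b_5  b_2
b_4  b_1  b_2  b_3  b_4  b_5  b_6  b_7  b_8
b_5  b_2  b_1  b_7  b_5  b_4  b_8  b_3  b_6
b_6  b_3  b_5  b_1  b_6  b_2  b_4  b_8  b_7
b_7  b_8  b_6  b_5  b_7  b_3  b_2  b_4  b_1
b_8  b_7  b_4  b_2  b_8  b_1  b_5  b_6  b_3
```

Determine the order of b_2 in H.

4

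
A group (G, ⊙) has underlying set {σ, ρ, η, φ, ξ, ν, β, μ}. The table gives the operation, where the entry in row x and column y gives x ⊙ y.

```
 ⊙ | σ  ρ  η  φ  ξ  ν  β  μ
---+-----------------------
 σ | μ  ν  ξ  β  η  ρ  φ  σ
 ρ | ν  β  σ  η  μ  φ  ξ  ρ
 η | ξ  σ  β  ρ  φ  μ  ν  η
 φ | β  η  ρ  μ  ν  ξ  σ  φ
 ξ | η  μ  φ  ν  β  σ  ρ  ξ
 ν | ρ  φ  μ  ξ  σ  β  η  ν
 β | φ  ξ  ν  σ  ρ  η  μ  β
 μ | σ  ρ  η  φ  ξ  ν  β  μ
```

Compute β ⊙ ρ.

ξ

Read row β, column ρ: β ⊙ ρ = ξ.
(Structurally, G here is isomorphic to Z_2 x Z_4.)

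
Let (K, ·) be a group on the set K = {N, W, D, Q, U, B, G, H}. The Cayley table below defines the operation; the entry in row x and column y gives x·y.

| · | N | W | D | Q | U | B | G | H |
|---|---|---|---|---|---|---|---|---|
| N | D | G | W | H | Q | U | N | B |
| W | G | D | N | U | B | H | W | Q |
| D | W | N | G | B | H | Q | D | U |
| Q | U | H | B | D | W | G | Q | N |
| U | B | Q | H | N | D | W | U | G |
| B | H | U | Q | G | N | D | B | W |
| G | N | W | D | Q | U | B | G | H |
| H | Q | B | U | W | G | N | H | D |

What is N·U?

Read row N, column U: N·U = Q.

Q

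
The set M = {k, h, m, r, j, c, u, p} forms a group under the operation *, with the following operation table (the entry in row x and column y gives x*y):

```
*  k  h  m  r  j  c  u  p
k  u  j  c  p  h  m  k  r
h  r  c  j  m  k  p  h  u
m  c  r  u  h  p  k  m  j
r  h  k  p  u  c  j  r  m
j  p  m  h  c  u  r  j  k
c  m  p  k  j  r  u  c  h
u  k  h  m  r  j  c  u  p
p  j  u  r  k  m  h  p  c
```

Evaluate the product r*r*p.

p

r*r = u
u*p = p
(Structurally, M here is isomorphic to the dihedral group D_4.)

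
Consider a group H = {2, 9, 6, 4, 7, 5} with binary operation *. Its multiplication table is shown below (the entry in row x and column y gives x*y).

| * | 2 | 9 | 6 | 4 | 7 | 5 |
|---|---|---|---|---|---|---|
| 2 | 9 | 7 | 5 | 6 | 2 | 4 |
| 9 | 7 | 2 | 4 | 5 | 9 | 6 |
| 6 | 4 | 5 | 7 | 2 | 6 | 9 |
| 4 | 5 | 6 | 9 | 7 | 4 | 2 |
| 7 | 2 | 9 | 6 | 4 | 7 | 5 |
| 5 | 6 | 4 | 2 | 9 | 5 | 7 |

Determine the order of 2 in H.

The identity element is 7 (its row matches the header).
2^1 = 2
2^2 = 2*2 = 9
2^3 = 9*2 = 7
The first power of 2 equal to the identity is 2^3, so ord(2) = 3.

3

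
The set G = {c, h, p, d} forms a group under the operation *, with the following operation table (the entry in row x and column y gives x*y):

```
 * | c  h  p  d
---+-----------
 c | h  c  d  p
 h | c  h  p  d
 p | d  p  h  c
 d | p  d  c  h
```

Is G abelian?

Yes

Check whether the table is symmetric across its main diagonal.
Every entry (row x, col y) equals the entry (row y, col x), so G is abelian.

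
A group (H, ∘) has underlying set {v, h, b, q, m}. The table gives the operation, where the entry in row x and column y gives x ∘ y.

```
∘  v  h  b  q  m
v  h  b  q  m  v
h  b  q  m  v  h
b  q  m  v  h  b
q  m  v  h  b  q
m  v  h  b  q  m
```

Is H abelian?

Yes

Check whether the table is symmetric across its main diagonal.
Every entry (row x, col y) equals the entry (row y, col x), so H is abelian.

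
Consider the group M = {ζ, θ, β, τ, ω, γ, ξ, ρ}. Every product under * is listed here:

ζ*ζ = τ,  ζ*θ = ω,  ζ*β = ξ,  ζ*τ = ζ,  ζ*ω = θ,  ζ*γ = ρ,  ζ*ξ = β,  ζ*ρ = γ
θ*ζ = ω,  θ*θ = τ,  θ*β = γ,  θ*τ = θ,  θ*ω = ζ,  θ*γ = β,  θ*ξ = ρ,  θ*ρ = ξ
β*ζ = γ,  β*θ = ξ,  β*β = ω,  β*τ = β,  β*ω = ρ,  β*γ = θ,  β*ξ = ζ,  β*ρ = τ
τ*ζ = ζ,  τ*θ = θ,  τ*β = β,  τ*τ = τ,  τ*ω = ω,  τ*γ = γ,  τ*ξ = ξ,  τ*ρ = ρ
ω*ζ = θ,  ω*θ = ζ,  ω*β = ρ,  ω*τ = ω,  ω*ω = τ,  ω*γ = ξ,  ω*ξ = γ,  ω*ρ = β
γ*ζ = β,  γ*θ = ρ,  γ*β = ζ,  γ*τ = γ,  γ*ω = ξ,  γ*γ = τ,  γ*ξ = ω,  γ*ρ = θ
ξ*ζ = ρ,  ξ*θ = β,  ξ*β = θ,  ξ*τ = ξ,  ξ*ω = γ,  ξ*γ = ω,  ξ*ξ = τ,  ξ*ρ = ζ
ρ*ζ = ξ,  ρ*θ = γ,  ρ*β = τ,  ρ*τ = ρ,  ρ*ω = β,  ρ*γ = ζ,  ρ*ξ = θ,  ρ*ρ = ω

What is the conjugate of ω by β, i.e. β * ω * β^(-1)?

The identity is τ. In row β, the entry τ sits in column ρ, so β^(-1) = ρ.
β * ω = ρ
ρ * ρ = ω

ω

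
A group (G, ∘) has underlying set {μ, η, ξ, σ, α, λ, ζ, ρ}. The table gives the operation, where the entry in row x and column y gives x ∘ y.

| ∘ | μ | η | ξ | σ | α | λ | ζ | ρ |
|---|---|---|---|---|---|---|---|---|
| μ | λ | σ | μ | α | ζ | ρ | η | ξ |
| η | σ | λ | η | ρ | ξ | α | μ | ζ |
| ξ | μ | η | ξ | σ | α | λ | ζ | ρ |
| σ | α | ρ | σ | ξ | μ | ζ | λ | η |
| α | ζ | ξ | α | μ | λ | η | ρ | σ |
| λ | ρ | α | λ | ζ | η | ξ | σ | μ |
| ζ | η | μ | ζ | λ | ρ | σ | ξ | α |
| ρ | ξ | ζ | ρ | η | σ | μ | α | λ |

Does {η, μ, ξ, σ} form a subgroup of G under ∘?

No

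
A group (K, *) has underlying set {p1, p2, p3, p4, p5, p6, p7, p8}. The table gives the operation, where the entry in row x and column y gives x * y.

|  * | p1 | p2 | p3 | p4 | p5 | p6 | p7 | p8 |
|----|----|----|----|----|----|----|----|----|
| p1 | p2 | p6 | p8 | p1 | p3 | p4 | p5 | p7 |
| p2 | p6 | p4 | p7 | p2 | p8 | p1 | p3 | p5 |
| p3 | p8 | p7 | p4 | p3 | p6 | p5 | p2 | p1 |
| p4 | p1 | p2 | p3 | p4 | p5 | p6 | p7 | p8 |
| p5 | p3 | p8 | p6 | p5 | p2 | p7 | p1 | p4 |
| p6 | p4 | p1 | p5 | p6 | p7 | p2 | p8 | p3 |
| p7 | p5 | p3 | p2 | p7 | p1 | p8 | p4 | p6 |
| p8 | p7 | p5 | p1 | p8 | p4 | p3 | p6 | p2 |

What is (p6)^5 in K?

p6^1 = p6
p6^2 = p6 * p6 = p2
p6^3 = p2 * p6 = p1
p6^4 = p1 * p6 = p4
p6^5 = p4 * p6 = p6

p6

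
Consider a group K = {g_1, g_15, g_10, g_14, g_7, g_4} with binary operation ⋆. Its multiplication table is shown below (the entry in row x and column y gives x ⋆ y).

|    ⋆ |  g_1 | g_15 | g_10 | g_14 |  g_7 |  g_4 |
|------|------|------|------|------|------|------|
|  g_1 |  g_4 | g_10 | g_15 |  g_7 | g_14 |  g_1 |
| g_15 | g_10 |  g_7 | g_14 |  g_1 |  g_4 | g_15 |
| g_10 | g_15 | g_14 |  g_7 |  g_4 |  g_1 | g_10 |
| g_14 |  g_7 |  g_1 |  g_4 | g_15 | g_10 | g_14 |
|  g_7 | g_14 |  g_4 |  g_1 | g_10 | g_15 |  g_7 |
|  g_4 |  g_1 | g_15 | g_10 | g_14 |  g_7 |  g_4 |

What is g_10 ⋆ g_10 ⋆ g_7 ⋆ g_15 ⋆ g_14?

g_10

g_10 ⋆ g_10 = g_7
g_7 ⋆ g_7 = g_15
g_15 ⋆ g_15 = g_7
g_7 ⋆ g_14 = g_10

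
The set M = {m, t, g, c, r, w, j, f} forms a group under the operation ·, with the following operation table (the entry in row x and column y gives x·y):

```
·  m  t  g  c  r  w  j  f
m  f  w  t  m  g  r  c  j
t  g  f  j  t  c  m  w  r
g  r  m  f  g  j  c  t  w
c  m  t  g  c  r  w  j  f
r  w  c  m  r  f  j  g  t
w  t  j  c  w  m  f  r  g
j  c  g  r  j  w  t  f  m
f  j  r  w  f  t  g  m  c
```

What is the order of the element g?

4

The identity element is c (its row matches the header).
g^1 = g
g^2 = g·g = f
g^3 = f·g = w
g^4 = w·g = c
The first power of g equal to the identity is g^4, so ord(g) = 4.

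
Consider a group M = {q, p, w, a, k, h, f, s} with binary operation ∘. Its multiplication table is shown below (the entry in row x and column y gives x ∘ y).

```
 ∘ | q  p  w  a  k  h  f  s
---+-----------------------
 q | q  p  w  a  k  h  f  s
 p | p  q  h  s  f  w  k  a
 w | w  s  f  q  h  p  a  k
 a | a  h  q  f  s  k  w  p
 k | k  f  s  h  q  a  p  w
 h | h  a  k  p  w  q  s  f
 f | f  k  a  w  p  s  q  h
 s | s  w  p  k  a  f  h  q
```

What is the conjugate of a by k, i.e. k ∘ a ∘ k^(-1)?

The identity is q. In row k, the entry q sits in column k, so k^(-1) = k.
k ∘ a = h
h ∘ k = w

w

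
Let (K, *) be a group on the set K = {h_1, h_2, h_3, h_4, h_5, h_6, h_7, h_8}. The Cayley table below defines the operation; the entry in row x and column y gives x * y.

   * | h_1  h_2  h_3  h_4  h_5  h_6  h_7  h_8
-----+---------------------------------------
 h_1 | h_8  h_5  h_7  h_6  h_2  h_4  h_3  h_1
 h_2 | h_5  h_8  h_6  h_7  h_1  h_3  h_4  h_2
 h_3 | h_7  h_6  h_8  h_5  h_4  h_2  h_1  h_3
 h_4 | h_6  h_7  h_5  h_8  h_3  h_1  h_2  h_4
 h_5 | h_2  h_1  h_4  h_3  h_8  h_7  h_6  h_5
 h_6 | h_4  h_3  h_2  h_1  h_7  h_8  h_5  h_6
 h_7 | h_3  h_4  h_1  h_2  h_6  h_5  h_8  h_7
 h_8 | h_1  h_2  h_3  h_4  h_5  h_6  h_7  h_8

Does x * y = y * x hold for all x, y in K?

Check whether the table is symmetric across its main diagonal.
Every entry (row x, col y) equals the entry (row y, col x), so K is abelian.

Yes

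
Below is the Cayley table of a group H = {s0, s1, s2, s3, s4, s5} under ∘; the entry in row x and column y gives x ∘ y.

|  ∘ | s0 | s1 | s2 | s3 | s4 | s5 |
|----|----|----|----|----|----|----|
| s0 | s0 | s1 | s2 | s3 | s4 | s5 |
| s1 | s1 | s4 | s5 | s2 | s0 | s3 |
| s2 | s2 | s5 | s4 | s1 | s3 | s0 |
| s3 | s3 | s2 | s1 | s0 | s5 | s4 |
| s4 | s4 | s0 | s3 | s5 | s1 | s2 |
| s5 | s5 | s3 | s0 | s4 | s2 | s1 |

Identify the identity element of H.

The identity e satisfies e ∘ x = x for all x, so its row in the table reproduces the column headers.
Row s0 reads: s0, s1, s2, s3, s4, s5 — exactly the header order. So s0 is the identity.

s0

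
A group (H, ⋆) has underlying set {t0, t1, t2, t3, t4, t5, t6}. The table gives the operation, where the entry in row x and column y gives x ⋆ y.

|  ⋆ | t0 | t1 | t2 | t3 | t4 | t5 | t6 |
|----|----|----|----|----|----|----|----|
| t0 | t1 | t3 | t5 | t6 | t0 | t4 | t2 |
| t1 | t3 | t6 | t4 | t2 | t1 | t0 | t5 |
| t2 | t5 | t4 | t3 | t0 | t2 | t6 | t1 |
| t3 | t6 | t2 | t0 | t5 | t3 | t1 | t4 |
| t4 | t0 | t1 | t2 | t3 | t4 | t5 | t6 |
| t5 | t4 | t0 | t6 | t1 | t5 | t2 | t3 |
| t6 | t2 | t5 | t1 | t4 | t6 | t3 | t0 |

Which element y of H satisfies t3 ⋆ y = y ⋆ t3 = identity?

First locate the identity: row t4 matches the header, so t4 is the identity.
Scan row t3 for t4: t3 ⋆ t6 = t4. Hence t3^(-1) = t6.

t6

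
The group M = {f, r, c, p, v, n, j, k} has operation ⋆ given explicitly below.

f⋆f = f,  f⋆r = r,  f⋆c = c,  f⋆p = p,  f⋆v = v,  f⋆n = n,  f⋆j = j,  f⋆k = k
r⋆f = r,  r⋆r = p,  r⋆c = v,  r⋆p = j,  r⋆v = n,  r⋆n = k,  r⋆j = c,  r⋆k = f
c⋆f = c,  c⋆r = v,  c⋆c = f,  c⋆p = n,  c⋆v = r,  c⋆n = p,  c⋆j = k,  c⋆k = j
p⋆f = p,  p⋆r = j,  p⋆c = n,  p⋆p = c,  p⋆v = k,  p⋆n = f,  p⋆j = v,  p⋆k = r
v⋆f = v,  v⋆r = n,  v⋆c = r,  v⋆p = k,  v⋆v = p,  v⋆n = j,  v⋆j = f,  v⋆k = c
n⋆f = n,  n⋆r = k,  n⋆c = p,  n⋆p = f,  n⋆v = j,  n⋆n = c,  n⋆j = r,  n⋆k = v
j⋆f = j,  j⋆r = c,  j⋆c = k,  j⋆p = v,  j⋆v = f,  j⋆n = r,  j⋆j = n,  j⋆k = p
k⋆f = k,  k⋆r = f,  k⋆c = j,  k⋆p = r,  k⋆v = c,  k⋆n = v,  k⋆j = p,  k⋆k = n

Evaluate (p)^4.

p^1 = p
p^2 = p ⋆ p = c
p^3 = c ⋆ p = n
p^4 = n ⋆ p = f

f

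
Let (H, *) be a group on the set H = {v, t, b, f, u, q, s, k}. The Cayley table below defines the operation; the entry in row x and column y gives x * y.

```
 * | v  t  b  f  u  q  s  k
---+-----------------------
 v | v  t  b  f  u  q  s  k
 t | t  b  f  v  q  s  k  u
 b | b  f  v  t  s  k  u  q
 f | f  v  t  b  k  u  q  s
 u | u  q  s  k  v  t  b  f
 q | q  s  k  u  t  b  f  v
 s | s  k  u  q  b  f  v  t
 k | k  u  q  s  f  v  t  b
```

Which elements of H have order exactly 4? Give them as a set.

Identity is v. Compute the order of each non-identity element by repeated multiplication:
  t: t → b → f → v  (order 4)
  b: b → v  (order 2)
  f: f → b → t → v  (order 4)
  u: u → v  (order 2)
  q: q → b → k → v  (order 4)
  s: s → v  (order 2)
  k: k → b → q → v  (order 4)
Elements of order 4: {f, k, q, t}.

{f, k, q, t}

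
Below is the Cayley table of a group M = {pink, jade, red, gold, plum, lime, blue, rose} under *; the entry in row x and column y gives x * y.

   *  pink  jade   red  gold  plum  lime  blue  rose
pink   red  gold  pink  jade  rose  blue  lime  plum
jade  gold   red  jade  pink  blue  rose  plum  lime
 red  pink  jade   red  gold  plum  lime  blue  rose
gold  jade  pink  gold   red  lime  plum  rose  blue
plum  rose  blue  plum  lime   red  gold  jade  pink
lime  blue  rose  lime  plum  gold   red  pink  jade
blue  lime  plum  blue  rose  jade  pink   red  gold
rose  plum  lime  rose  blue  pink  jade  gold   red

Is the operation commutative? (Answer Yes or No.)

Check whether the table is symmetric across its main diagonal.
Every entry (row x, col y) equals the entry (row y, col x), so M is abelian.

Yes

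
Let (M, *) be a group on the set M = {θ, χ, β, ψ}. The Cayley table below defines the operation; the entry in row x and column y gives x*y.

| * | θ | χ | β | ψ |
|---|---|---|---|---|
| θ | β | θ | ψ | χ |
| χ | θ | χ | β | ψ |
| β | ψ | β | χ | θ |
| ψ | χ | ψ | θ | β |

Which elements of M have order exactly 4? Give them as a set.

Identity is χ. Compute the order of each non-identity element by repeated multiplication:
  θ: θ → β → ψ → χ  (order 4)
  β: β → χ  (order 2)
  ψ: ψ → β → θ → χ  (order 4)
Elements of order 4: {θ, ψ}.

{θ, ψ}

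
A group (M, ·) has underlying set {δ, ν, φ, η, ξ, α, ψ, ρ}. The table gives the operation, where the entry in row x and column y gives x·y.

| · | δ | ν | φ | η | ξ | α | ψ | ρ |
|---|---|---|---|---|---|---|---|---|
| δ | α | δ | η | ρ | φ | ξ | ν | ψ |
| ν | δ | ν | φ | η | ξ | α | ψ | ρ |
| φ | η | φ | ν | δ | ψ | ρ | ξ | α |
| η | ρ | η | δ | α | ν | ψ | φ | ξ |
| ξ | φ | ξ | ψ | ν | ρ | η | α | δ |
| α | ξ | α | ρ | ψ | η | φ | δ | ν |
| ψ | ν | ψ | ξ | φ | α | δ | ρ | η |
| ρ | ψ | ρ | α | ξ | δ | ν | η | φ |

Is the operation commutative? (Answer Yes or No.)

Yes

Check whether the table is symmetric across its main diagonal.
Every entry (row x, col y) equals the entry (row y, col x), so M is abelian.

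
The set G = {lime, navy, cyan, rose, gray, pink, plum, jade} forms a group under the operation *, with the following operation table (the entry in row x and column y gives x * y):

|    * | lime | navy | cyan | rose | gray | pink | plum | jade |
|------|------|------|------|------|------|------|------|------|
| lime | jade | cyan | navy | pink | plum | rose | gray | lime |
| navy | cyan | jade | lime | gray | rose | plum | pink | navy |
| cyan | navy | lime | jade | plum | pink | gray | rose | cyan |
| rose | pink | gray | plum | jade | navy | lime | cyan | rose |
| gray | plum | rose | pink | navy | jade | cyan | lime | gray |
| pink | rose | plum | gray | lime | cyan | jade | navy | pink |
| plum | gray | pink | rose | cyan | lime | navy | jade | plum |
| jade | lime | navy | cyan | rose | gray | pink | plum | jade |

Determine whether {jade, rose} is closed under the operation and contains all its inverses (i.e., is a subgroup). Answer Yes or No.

{jade, rose} contains the identity jade.
Checking products: every product of two elements of {jade, rose} (read from the table) lies in {jade, rose}, so the set is closed.
In a finite group, a nonempty closed subset is a subgroup. So {jade, rose} ≤ G.
(Structurally, G here is isomorphic to the elementary abelian group (Z_2)^3.)

Yes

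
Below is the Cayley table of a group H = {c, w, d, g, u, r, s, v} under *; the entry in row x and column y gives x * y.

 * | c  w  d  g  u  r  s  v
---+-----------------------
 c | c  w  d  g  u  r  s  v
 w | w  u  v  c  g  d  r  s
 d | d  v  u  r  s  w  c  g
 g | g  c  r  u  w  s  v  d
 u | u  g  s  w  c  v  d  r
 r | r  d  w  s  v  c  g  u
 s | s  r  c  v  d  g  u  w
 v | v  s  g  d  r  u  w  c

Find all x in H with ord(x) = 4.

Identity is c. Compute the order of each non-identity element by repeated multiplication:
  w: w → u → g → c  (order 4)
  d: d → u → s → c  (order 4)
  g: g → u → w → c  (order 4)
  u: u → c  (order 2)
  r: r → c  (order 2)
  s: s → u → d → c  (order 4)
  v: v → c  (order 2)
Elements of order 4: {d, g, s, w}.

{d, g, s, w}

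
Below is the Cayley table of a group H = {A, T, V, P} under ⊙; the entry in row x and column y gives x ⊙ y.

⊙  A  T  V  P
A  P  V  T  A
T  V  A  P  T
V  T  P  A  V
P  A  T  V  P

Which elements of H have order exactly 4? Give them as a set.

Identity is P. Compute the order of each non-identity element by repeated multiplication:
  A: A → P  (order 2)
  T: T → A → V → P  (order 4)
  V: V → A → T → P  (order 4)
Elements of order 4: {T, V}.
(Structurally, H here is isomorphic to the cyclic group Z_4.)

{T, V}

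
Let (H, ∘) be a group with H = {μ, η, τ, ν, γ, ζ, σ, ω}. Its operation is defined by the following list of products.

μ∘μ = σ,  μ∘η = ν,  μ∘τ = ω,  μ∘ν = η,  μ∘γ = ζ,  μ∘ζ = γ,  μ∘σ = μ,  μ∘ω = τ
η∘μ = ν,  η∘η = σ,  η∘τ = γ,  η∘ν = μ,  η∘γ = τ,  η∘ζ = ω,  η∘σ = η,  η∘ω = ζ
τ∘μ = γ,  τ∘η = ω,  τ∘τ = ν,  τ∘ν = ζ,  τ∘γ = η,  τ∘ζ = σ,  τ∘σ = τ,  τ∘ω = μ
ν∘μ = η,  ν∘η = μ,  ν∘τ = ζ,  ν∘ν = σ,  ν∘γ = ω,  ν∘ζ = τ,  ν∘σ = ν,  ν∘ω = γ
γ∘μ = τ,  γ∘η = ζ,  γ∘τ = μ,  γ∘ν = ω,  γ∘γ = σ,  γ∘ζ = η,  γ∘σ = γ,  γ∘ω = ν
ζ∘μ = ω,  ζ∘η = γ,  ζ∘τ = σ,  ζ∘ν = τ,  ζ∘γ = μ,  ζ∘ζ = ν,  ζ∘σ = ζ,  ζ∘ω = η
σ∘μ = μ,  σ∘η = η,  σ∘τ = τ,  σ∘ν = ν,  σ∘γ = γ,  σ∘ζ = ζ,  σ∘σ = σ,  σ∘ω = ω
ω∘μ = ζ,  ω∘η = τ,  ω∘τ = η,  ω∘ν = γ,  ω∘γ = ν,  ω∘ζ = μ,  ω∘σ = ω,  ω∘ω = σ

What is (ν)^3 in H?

ν

ν^1 = ν
ν^2 = ν ∘ ν = σ
ν^3 = σ ∘ ν = ν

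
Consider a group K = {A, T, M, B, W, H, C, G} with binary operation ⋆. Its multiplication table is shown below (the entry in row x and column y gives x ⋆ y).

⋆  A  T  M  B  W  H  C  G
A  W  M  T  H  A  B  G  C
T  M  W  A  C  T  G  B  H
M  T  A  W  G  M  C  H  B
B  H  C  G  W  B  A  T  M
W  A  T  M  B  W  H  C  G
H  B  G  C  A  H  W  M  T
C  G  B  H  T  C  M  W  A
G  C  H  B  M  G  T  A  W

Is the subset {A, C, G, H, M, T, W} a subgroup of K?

No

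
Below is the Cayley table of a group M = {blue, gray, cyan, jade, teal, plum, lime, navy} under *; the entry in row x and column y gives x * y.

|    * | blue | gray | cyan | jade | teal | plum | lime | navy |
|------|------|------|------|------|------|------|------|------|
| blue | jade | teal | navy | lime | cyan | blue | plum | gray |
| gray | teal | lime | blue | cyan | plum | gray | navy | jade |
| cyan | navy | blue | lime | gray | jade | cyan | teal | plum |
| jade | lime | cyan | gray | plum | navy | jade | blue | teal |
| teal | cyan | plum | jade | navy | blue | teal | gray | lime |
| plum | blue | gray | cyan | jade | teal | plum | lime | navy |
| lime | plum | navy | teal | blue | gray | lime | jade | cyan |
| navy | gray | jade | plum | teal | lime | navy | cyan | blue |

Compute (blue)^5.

blue

blue^1 = blue
blue^2 = blue * blue = jade
blue^3 = jade * blue = lime
blue^4 = lime * blue = plum
blue^5 = plum * blue = blue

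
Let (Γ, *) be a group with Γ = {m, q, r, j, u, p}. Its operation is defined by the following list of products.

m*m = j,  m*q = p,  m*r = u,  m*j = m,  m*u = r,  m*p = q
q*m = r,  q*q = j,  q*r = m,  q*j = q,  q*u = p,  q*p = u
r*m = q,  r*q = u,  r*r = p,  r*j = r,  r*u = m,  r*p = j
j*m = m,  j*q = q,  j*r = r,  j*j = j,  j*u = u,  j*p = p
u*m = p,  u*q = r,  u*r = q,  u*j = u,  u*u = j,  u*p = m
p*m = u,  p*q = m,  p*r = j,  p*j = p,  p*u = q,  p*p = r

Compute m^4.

m^1 = m
m^2 = m * m = j
m^3 = j * m = m
m^4 = m * m = j
(Structurally, Γ here is isomorphic to the symmetric group S_3.)

j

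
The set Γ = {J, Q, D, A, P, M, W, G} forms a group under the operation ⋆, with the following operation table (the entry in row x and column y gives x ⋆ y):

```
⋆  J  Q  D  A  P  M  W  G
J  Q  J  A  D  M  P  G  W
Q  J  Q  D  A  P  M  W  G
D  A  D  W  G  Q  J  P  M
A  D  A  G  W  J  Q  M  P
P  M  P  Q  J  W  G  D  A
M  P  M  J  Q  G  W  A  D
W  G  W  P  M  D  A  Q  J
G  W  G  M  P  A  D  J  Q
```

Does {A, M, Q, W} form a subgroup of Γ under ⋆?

Yes

{A, M, Q, W} contains the identity Q.
Checking products: every product of two elements of {A, M, Q, W} (read from the table) lies in {A, M, Q, W}, so the set is closed.
In a finite group, a nonempty closed subset is a subgroup. So {A, M, Q, W} ≤ Γ.
(Structurally, Γ here is isomorphic to Z_2 x Z_4.)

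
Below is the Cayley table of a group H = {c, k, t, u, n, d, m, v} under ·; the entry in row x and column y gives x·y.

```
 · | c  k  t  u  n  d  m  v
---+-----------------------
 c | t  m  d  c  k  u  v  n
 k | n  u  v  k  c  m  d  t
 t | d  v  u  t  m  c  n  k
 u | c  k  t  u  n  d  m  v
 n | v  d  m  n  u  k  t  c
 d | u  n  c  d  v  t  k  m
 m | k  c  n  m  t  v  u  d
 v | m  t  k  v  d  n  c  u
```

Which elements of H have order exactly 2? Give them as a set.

{k, m, n, t, v}

Identity is u. Compute the order of each non-identity element by repeated multiplication:
  c: c → t → d → u  (order 4)
  k: k → u  (order 2)
  t: t → u  (order 2)
  n: n → u  (order 2)
  d: d → t → c → u  (order 4)
  m: m → u  (order 2)
  v: v → u  (order 2)
Elements of order 2: {k, m, n, t, v}.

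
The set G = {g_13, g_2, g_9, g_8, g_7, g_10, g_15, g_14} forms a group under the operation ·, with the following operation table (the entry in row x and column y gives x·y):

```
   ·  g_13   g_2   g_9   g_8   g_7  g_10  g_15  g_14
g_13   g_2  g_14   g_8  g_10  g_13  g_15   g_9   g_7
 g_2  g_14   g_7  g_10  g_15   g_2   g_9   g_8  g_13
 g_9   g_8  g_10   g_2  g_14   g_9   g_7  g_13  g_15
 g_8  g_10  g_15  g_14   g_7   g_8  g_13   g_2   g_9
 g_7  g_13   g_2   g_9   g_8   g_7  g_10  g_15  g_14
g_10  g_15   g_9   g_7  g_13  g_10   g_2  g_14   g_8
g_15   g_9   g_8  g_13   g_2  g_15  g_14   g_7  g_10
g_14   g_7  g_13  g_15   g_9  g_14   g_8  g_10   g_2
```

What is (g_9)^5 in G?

g_9^1 = g_9
g_9^2 = g_9·g_9 = g_2
g_9^3 = g_2·g_9 = g_10
g_9^4 = g_10·g_9 = g_7
g_9^5 = g_7·g_9 = g_9

g_9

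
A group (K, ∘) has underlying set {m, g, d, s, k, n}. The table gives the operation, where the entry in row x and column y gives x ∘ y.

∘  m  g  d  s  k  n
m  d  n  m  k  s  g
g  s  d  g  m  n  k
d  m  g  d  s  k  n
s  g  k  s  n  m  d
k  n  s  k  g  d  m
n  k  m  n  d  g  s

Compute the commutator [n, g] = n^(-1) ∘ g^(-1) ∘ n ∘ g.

Identity is d; from the table n^(-1) = s and g^(-1) = g.
s ∘ g = k
k ∘ n = m
m ∘ g = n

n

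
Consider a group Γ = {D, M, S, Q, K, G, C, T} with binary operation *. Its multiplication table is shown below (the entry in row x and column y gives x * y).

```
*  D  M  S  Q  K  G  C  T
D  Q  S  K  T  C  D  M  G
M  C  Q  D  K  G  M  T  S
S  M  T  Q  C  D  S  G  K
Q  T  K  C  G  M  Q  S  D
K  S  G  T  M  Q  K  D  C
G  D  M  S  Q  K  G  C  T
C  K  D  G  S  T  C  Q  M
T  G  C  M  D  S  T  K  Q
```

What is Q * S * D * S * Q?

Q * S = C
C * D = K
K * S = T
T * Q = D

D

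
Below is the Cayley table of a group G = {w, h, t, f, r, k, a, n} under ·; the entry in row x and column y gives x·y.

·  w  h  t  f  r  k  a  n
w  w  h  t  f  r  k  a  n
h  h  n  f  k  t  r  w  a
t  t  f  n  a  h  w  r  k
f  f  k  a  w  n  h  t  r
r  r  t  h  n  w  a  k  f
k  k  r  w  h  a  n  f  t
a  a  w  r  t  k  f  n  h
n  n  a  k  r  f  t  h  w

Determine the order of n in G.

The identity element is w (its row matches the header).
n^1 = n
n^2 = n·n = w
The first power of n equal to the identity is n^2, so ord(n) = 2.
(Structurally, G here is isomorphic to Z_2 x Z_4.)

2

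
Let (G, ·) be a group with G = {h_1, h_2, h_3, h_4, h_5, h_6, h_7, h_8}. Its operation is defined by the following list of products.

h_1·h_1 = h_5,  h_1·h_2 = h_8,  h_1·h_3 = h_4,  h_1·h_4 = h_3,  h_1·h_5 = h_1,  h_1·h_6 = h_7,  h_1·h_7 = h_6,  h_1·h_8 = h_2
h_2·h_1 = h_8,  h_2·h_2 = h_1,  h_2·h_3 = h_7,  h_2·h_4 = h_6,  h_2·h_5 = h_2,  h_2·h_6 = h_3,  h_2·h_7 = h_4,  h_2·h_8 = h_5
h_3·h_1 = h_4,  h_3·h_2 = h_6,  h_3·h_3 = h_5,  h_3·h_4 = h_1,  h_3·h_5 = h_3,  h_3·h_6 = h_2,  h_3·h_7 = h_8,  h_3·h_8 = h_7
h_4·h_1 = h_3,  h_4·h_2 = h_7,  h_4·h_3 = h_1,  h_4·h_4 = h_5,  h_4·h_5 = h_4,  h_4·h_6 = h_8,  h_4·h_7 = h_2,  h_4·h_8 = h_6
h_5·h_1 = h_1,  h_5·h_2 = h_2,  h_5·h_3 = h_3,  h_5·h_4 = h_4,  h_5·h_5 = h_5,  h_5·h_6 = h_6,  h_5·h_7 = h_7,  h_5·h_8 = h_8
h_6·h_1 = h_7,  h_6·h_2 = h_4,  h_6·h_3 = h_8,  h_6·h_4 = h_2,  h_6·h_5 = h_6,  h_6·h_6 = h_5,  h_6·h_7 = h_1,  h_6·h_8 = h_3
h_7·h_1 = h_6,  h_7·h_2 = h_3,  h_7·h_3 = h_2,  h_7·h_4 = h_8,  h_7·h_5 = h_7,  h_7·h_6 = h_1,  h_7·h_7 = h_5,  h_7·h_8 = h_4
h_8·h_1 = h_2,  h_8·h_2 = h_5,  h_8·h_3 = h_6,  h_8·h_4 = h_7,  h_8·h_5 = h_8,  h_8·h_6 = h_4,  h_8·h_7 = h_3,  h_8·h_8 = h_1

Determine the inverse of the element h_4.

First locate the identity: row h_5 matches the header, so h_5 is the identity.
Scan row h_4 for h_5: h_4·h_4 = h_5. Hence h_4^(-1) = h_4.
(Structurally, G here is isomorphic to the dihedral group D_4.)

h_4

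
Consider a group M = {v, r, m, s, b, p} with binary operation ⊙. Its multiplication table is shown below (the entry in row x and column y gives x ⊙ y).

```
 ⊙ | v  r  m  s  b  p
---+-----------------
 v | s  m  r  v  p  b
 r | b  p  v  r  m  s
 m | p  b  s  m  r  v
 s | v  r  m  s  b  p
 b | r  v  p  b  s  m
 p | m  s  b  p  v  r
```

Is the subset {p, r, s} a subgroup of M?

{p, r, s} contains the identity s.
Checking products: every product of two elements of {p, r, s} (read from the table) lies in {p, r, s}, so the set is closed.
In a finite group, a nonempty closed subset is a subgroup. So {p, r, s} ≤ M.

Yes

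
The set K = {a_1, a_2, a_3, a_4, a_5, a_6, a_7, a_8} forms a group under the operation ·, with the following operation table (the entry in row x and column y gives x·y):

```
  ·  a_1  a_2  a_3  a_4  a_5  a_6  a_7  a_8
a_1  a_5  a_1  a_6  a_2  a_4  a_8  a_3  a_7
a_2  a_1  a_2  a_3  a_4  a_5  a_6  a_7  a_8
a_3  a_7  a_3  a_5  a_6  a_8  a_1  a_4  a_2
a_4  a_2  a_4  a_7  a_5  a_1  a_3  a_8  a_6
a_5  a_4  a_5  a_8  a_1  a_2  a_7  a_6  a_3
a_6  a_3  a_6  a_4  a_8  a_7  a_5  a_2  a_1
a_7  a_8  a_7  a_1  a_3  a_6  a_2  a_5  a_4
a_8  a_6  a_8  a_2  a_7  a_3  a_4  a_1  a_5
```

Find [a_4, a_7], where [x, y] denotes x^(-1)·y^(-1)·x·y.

Identity is a_2; from the table a_4^(-1) = a_1 and a_7^(-1) = a_6.
a_1·a_6 = a_8
a_8·a_4 = a_7
a_7·a_7 = a_5
(Structurally, K here is isomorphic to the quaternion group Q_8.)

a_5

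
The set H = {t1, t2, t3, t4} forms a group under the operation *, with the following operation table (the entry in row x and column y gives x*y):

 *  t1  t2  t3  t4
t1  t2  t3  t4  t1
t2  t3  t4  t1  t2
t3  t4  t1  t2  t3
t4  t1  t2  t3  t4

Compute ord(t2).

2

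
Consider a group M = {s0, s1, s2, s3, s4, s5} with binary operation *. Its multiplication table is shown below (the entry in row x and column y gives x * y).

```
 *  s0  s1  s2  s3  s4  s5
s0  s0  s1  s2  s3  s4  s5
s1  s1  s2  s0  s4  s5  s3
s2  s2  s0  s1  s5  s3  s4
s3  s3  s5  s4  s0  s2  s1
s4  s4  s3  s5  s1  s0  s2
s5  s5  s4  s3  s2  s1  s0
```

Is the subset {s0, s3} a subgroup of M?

Yes

{s0, s3} contains the identity s0.
Checking products: every product of two elements of {s0, s3} (read from the table) lies in {s0, s3}, so the set is closed.
In a finite group, a nonempty closed subset is a subgroup. So {s0, s3} ≤ M.
(Structurally, M here is isomorphic to the symmetric group S_3.)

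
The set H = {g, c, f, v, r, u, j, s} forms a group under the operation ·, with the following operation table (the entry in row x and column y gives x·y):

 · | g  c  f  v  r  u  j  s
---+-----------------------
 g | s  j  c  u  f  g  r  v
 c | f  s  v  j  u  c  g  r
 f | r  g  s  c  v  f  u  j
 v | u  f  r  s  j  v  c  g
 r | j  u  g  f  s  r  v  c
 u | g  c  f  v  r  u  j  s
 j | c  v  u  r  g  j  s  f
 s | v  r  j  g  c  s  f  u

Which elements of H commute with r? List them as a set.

{c, r, s, u}

Compare row r with column r entry by entry.
s·r = c = r·s, so s commutes with r.
v·r = j but r·v = f, so v does not.
Collecting the elements that commute with r: C(r) = {c, r, s, u}.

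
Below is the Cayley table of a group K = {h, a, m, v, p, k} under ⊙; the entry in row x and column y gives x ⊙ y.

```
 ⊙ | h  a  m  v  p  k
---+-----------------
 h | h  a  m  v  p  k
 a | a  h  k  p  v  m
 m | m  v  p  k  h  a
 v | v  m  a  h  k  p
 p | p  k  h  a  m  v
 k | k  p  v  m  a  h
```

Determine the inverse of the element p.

First locate the identity: row h matches the header, so h is the identity.
Scan row p for h: p ⊙ m = h. Hence p^(-1) = m.

m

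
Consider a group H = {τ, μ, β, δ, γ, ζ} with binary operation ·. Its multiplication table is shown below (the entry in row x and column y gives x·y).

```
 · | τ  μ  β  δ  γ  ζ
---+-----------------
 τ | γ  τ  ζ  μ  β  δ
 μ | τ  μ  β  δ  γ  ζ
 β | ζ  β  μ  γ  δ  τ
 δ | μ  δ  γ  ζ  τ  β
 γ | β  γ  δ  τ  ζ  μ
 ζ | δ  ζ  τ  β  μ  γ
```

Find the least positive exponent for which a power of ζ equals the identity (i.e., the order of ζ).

The identity element is μ (its row matches the header).
ζ^1 = ζ
ζ^2 = ζ·ζ = γ
ζ^3 = γ·ζ = μ
The first power of ζ equal to the identity is ζ^3, so ord(ζ) = 3.

3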